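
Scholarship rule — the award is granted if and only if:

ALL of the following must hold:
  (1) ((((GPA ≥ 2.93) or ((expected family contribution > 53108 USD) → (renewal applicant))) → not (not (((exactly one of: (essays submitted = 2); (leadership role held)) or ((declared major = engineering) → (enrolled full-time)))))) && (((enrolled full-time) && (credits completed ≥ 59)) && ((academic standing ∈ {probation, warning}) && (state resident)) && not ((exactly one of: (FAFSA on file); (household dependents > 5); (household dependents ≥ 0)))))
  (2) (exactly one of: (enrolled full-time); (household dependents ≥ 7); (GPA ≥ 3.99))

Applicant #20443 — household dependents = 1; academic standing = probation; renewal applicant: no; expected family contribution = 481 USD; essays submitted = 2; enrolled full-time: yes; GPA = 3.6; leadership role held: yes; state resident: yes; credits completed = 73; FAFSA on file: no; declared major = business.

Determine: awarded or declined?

Declined

Atomic conditions:
  GPA ≥ 2.93: 3.6 ≥ 2.93 is true
  expected family contribution > 53108 USD: 481 > 53108 is false
  renewal applicant: no → false
  essays submitted = 2: 2 == 2 is true
  leadership role held: yes → true
  declared major = engineering: business == engineering is false
  enrolled full-time: yes → true
  credits completed ≥ 59: 73 ≥ 59 is true
  academic standing ∈ {probation, warning}: probation is in the set → true
  state resident: yes → true
  FAFSA on file: no → false
  household dependents > 5: 1 > 5 is false
  household dependents ≥ 0: 1 ≥ 0 is true
  household dependents ≥ 7: 1 ≥ 7 is false
  GPA ≥ 3.99: 3.6 ≥ 3.99 is false
Combine:
[1.1.1.2] false → false (antecedent false ⇒ implication holds) = true
[1.1.1] true OR true = true
[1.1.2.1.1.1] exactly-one(true, true) = false
[1.1.2.1.1.2] false → true (antecedent false ⇒ implication holds) = true
[1.1.2.1.1] false OR true = true
[1.1.2.1] NOT true = false
[1.1.2] NOT false = true
[1.1] true → true = true
[1.2.1] true AND true = true
[1.2.2] true AND true = true
[1.2.3.1] exactly-one(false, false, true) = true
[1.2.3] NOT true = false
[1.2] true AND true AND false = false
[1] true AND false = false
[2] exactly-one(true, false, false) = true
[root] false AND true = false
Overall: false → declined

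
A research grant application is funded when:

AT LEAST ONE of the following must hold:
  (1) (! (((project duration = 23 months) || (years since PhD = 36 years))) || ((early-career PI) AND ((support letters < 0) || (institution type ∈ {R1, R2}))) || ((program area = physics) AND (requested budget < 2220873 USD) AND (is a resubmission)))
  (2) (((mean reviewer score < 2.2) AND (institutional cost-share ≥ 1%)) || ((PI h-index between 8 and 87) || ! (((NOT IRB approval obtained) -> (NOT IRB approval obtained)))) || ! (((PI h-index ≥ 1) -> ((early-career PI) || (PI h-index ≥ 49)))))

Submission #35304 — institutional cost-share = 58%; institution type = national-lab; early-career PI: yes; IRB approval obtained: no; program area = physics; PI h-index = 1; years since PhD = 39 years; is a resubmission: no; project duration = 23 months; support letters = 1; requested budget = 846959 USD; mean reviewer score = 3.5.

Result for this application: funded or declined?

Atomic conditions:
  project duration = 23 months: 23 == 23 is true
  years since PhD = 36 years: 39 == 36 is false
  early-career PI: yes → true
  support letters < 0: 1 < 0 is false
  institution type ∈ {R1, R2}: national-lab is not in the set → false
  program area = physics: physics == physics is true
  requested budget < 2220873 USD: 846959 < 2220873 is true
  is a resubmission: no → false
  mean reviewer score < 2.2: 3.5 < 2.2 is false
  institutional cost-share ≥ 1%: 58 ≥ 1 is true
  PI h-index between 8 and 87: 1 in [8, 87] is false
  NOT IRB approval obtained: no → true
  PI h-index ≥ 1: 1 ≥ 1 is true
  PI h-index ≥ 49: 1 ≥ 49 is false
Combine:
[1.1.1] true OR false = true
[1.1] NOT true = false
[1.2.2] false OR false = false
[1.2] true AND false = false
[1.3] true AND true AND false = false
[1] false OR false OR false = false
[2.1] false AND true = false
[2.2.2.1] true → true = true
[2.2.2] NOT true = false
[2.2] false OR false = false
[2.3.1.2] true OR false = true
[2.3.1] true → true = true
[2.3] NOT true = false
[2] false OR false OR false = false
[root] false OR false = false
Overall: false → declined

Declined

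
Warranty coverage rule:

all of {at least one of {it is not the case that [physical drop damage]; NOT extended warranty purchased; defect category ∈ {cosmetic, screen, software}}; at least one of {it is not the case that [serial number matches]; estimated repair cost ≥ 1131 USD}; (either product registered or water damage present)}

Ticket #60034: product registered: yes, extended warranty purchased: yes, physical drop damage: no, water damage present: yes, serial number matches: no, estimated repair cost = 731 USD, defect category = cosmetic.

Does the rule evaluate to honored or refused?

Atomic conditions:
  physical drop damage: no → false
  NOT extended warranty purchased: yes → false
  defect category ∈ {cosmetic, screen, software}: cosmetic is in the set → true
  serial number matches: no → false
  estimated repair cost ≥ 1131 USD: 731 ≥ 1131 is false
  product registered: yes → true
  water damage present: yes → true
Combine:
[1.1] NOT false = true
[1] true OR false OR true = true
[2.1] NOT false = true
[2] true OR false = true
[3] true OR true = true
[root] true AND true AND true = true
Overall: true → honored

Honored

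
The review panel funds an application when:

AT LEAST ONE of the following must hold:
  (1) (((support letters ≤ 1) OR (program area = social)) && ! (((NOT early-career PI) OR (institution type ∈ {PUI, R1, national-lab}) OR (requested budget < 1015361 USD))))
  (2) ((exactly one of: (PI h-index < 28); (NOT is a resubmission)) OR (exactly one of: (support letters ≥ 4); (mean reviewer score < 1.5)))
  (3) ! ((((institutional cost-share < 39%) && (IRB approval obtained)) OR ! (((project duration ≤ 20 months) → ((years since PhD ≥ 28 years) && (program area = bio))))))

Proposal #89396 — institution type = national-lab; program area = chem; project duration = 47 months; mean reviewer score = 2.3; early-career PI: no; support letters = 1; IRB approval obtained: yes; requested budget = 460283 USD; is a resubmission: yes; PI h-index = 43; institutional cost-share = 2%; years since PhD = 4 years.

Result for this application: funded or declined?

Atomic conditions:
  support letters ≤ 1: 1 ≤ 1 is true
  program area = social: chem == social is false
  NOT early-career PI: no → true
  institution type ∈ {PUI, R1, national-lab}: national-lab is in the set → true
  requested budget < 1015361 USD: 460283 < 1015361 is true
  PI h-index < 28: 43 < 28 is false
  NOT is a resubmission: yes → false
  support letters ≥ 4: 1 ≥ 4 is false
  mean reviewer score < 1.5: 2.3 < 1.5 is false
  institutional cost-share < 39%: 2 < 39 is true
  IRB approval obtained: yes → true
  project duration ≤ 20 months: 47 ≤ 20 is false
  years since PhD ≥ 28 years: 4 ≥ 28 is false
  program area = bio: chem == bio is false
Combine:
[1.1] true OR false = true
[1.2.1] true OR true OR true = true
[1.2] NOT true = false
[1] true AND false = false
[2.1] exactly-one(false, false) = false
[2.2] exactly-one(false, false) = false
[2] false OR false = false
[3.1.1] true AND true = true
[3.1.2.1.2] false AND false = false
[3.1.2.1] false → false (antecedent false ⇒ implication holds) = true
[3.1.2] NOT true = false
[3.1] true OR false = true
[3] NOT true = false
[root] false OR false OR false = false
Overall: false → declined

Declined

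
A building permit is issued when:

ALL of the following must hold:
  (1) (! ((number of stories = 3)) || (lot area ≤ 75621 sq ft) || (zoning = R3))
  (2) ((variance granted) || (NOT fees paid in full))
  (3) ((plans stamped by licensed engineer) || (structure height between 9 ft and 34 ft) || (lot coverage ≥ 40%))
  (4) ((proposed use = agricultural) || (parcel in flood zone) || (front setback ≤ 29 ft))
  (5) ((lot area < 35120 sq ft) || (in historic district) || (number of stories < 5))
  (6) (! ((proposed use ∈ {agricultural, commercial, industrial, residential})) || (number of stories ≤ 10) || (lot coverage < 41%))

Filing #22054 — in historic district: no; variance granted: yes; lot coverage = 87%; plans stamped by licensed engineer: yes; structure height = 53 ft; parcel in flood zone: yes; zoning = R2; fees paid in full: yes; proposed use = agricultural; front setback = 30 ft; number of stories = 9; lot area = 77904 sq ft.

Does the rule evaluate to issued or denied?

Atomic conditions:
  number of stories = 3: 9 == 3 is false
  lot area ≤ 75621 sq ft: 77904 ≤ 75621 is false
  zoning = R3: R2 == R3 is false
  variance granted: yes → true
  NOT fees paid in full: yes → false
  plans stamped by licensed engineer: yes → true
  structure height between 9 ft and 34 ft: 53 in [9, 34] is false
  lot coverage ≥ 40%: 87 ≥ 40 is true
  proposed use = agricultural: agricultural == agricultural is true
  parcel in flood zone: yes → true
  front setback ≤ 29 ft: 30 ≤ 29 is false
  lot area < 35120 sq ft: 77904 < 35120 is false
  in historic district: no → false
  number of stories < 5: 9 < 5 is false
  proposed use ∈ {agricultural, commercial, industrial, residential}: agricultural is in the set → true
  number of stories ≤ 10: 9 ≤ 10 is true
  lot coverage < 41%: 87 < 41 is false
Combine:
[1.1] NOT false = true
[1] true OR false OR false = true
[2] true OR false = true
[3] true OR false OR true = true
[4] true OR true OR false = true
[5] false OR false OR false = false
[6.1] NOT true = false
[6] false OR true OR false = true
[root] true AND true AND true AND true AND false AND true = false
Overall: false → denied

Denied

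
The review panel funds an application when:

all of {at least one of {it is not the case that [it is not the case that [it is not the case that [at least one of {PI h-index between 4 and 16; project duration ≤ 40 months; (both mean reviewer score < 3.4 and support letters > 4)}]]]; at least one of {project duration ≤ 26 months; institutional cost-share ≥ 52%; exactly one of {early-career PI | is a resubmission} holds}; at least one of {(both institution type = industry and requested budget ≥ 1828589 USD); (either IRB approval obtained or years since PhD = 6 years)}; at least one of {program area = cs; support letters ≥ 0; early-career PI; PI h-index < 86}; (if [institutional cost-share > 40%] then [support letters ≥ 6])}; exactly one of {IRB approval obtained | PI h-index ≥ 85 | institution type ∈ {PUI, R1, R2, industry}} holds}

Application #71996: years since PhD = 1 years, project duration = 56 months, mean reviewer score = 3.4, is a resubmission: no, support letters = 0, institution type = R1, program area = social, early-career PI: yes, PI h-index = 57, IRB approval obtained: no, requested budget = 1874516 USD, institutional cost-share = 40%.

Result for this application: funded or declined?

Funded

Atomic conditions:
  PI h-index between 4 and 16: 57 in [4, 16] is false
  project duration ≤ 40 months: 56 ≤ 40 is false
  mean reviewer score < 3.4: 3.4 < 3.4 is false
  support letters > 4: 0 > 4 is false
  project duration ≤ 26 months: 56 ≤ 26 is false
  institutional cost-share ≥ 52%: 40 ≥ 52 is false
  early-career PI: yes → true
  is a resubmission: no → false
  institution type = industry: R1 == industry is false
  requested budget ≥ 1828589 USD: 1874516 ≥ 1828589 is true
  IRB approval obtained: no → false
  years since PhD = 6 years: 1 == 6 is false
  program area = cs: social == cs is false
  support letters ≥ 0: 0 ≥ 0 is true
  PI h-index < 86: 57 < 86 is true
  institutional cost-share > 40%: 40 > 40 is false
  support letters ≥ 6: 0 ≥ 6 is false
  PI h-index ≥ 85: 57 ≥ 85 is false
  institution type ∈ {PUI, R1, R2, industry}: R1 is in the set → true
Combine:
[1.1.1.1.1.3] false AND false = false
[1.1.1.1.1] false OR false OR false = false
[1.1.1.1] NOT false = true
[1.1.1] NOT true = false
[1.1] NOT false = true
[1.2.3] exactly-one(true, false) = true
[1.2] false OR false OR true = true
[1.3.1] false AND true = false
[1.3.2] false OR false = false
[1.3] false OR false = false
[1.4] false OR true OR true OR true = true
[1.5] false → false (antecedent false ⇒ implication holds) = true
[1] true OR true OR false OR true OR true = true
[2] exactly-one(false, false, true) = true
[root] true AND true = true
Overall: true → funded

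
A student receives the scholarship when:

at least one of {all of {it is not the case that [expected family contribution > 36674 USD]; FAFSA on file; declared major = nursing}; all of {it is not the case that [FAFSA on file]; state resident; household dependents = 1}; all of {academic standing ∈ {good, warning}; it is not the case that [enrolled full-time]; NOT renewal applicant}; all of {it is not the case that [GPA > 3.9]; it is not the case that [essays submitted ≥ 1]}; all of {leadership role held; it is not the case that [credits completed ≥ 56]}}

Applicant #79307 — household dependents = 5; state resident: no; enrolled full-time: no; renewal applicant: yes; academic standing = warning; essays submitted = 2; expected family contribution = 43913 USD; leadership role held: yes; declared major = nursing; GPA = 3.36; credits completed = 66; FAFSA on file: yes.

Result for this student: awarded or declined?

Declined

Atomic conditions:
  expected family contribution > 36674 USD: 43913 > 36674 is true
  FAFSA on file: yes → true
  declared major = nursing: nursing == nursing is true
  state resident: no → false
  household dependents = 1: 5 == 1 is false
  academic standing ∈ {good, warning}: warning is in the set → true
  enrolled full-time: no → false
  NOT renewal applicant: yes → false
  GPA > 3.9: 3.36 > 3.9 is false
  essays submitted ≥ 1: 2 ≥ 1 is true
  leadership role held: yes → true
  credits completed ≥ 56: 66 ≥ 56 is true
Combine:
[1.1] NOT true = false
[1] false AND true AND true = false
[2.1] NOT true = false
[2] false AND false AND false = false
[3.2] NOT false = true
[3] true AND true AND false = false
[4.1] NOT false = true
[4.2] NOT true = false
[4] true AND false = false
[5.2] NOT true = false
[5] true AND false = false
[root] false OR false OR false OR false OR false = false
Overall: false → declined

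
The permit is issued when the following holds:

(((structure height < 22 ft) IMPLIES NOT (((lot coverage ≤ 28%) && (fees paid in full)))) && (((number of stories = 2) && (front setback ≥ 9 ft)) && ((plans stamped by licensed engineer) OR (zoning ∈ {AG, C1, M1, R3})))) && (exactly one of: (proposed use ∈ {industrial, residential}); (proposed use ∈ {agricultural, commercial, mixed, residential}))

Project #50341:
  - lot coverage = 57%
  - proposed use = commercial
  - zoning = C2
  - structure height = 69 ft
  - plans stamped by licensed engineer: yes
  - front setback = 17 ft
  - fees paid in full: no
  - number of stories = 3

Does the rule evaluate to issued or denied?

Denied

Atomic conditions:
  structure height < 22 ft: 69 < 22 is false
  lot coverage ≤ 28%: 57 ≤ 28 is false
  fees paid in full: no → false
  number of stories = 2: 3 == 2 is false
  front setback ≥ 9 ft: 17 ≥ 9 is true
  plans stamped by licensed engineer: yes → true
  zoning ∈ {AG, C1, M1, R3}: C2 is not in the set → false
  proposed use ∈ {industrial, residential}: commercial is not in the set → false
  proposed use ∈ {agricultural, commercial, mixed, residential}: commercial is in the set → true
Combine:
[1.1.2.1] false AND false = false
[1.1.2] NOT false = true
[1.1] false → true (antecedent false ⇒ implication holds) = true
[1.2.1] false AND true = false
[1.2.2] true OR false = true
[1.2] false AND true = false
[1] true AND false = false
[2] exactly-one(false, true) = true
[root] false AND true = false
Overall: false → denied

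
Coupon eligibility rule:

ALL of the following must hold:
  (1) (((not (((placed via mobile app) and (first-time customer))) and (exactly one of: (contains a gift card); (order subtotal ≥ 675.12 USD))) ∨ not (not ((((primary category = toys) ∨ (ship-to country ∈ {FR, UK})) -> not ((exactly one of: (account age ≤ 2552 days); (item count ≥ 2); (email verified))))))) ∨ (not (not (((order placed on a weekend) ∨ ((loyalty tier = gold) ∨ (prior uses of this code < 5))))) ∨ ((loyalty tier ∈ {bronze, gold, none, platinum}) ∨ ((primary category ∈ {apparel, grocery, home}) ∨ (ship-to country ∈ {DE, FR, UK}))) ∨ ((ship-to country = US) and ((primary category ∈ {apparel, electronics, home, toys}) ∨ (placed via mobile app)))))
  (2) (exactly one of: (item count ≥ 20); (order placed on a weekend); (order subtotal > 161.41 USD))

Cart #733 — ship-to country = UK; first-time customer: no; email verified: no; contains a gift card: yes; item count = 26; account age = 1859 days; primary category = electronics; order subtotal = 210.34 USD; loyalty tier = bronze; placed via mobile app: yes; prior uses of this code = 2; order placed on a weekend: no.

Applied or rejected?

Rejected

Atomic conditions:
  placed via mobile app: yes → true
  first-time customer: no → false
  contains a gift card: yes → true
  order subtotal ≥ 675.12 USD: 210.34 ≥ 675.12 is false
  primary category = toys: electronics == toys is false
  ship-to country ∈ {FR, UK}: UK is in the set → true
  account age ≤ 2552 days: 1859 ≤ 2552 is true
  item count ≥ 2: 26 ≥ 2 is true
  email verified: no → false
  order placed on a weekend: no → false
  loyalty tier = gold: bronze == gold is false
  prior uses of this code < 5: 2 < 5 is true
  loyalty tier ∈ {bronze, gold, none, platinum}: bronze is in the set → true
  primary category ∈ {apparel, grocery, home}: electronics is not in the set → false
  ship-to country ∈ {DE, FR, UK}: UK is in the set → true
  ship-to country = US: UK == US is false
  primary category ∈ {apparel, electronics, home, toys}: electronics is in the set → true
  item count ≥ 20: 26 ≥ 20 is true
  order subtotal > 161.41 USD: 210.34 > 161.41 is true
Combine:
[1.1.1.1.1] true AND false = false
[1.1.1.1] NOT false = true
[1.1.1.2] exactly-one(true, false) = true
[1.1.1] true AND true = true
[1.1.2.1.1.1] false OR true = true
[1.1.2.1.1.2.1] exactly-one(true, true, false) = false
[1.1.2.1.1.2] NOT false = true
[1.1.2.1.1] true → true = true
[1.1.2.1] NOT true = false
[1.1.2] NOT false = true
[1.1] true OR true = true
[1.2.1.1.1.2] false OR true = true
[1.2.1.1.1] false OR true = true
[1.2.1.1] NOT true = false
[1.2.1] NOT false = true
[1.2.2.2] false OR true = true
[1.2.2] true OR true = true
[1.2.3.2] true OR true = true
[1.2.3] false AND true = false
[1.2] true OR true OR false = true
[1] true OR true = true
[2] exactly-one(true, false, true) = false
[root] true AND false = false
Overall: false → rejected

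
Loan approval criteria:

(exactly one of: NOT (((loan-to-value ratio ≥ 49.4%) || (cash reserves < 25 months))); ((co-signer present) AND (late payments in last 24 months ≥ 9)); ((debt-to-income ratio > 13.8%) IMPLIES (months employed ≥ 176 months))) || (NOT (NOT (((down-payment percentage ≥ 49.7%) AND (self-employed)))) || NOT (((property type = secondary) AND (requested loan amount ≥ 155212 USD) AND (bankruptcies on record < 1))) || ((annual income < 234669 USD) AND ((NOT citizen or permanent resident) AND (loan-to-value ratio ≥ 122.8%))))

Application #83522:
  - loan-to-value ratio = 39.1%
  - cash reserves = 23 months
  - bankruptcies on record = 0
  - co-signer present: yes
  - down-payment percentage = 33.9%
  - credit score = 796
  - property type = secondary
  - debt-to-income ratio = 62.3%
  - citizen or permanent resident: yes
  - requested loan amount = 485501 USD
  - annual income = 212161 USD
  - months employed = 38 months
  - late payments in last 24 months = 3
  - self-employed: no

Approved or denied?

Atomic conditions:
  loan-to-value ratio ≥ 49.4%: 39.1 ≥ 49.4 is false
  cash reserves < 25 months: 23 < 25 is true
  co-signer present: yes → true
  late payments in last 24 months ≥ 9: 3 ≥ 9 is false
  debt-to-income ratio > 13.8%: 62.3 > 13.8 is true
  months employed ≥ 176 months: 38 ≥ 176 is false
  down-payment percentage ≥ 49.7%: 33.9 ≥ 49.7 is false
  self-employed: no → false
  property type = secondary: secondary == secondary is true
  requested loan amount ≥ 155212 USD: 485501 ≥ 155212 is true
  bankruptcies on record < 1: 0 < 1 is true
  annual income < 234669 USD: 212161 < 234669 is true
  NOT citizen or permanent resident: yes → false
  loan-to-value ratio ≥ 122.8%: 39.1 ≥ 122.8 is false
Combine:
[1.1.1] false OR true = true
[1.1] NOT true = false
[1.2] true AND false = false
[1.3] true → false = false
[1] exactly-one(false, false, false) = false
[2.1.1.1] false AND false = false
[2.1.1] NOT false = true
[2.1] NOT true = false
[2.2.1] true AND true AND true = true
[2.2] NOT true = false
[2.3.2] false AND false = false
[2.3] true AND false = false
[2] false OR false OR false = false
[root] false OR false = false
Overall: false → denied

Denied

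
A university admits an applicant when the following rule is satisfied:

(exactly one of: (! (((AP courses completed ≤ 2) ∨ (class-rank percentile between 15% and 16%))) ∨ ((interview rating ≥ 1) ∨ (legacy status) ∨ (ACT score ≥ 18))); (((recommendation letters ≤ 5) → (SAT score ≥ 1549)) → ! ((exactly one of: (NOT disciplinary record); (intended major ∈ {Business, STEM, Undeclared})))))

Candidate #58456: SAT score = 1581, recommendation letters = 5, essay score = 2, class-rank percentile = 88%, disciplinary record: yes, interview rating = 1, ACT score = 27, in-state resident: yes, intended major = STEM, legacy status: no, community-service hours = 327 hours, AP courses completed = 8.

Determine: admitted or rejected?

Atomic conditions:
  AP courses completed ≤ 2: 8 ≤ 2 is false
  class-rank percentile between 15% and 16%: 88 in [15, 16] is false
  interview rating ≥ 1: 1 ≥ 1 is true
  legacy status: no → false
  ACT score ≥ 18: 27 ≥ 18 is true
  recommendation letters ≤ 5: 5 ≤ 5 is true
  SAT score ≥ 1549: 1581 ≥ 1549 is true
  NOT disciplinary record: yes → false
  intended major ∈ {Business, STEM, Undeclared}: STEM is in the set → true
Combine:
[1.1.1] false OR false = false
[1.1] NOT false = true
[1.2] true OR false OR true = true
[1] true OR true = true
[2.1] true → true = true
[2.2.1] exactly-one(false, true) = true
[2.2] NOT true = false
[2] true → false = false
[root] exactly-one(true, false) = true
Overall: true → admitted

Admitted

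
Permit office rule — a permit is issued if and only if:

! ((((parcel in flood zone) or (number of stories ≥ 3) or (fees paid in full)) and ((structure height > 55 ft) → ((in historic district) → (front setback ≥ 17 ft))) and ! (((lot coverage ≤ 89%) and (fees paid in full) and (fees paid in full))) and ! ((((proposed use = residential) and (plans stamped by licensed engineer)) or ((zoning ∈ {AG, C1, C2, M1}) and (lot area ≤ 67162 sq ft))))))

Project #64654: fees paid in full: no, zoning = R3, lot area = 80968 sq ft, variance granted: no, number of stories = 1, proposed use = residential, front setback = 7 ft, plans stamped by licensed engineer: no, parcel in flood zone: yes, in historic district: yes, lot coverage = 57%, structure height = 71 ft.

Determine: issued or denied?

Atomic conditions:
  parcel in flood zone: yes → true
  number of stories ≥ 3: 1 ≥ 3 is false
  fees paid in full: no → false
  structure height > 55 ft: 71 > 55 is true
  in historic district: yes → true
  front setback ≥ 17 ft: 7 ≥ 17 is false
  lot coverage ≤ 89%: 57 ≤ 89 is true
  proposed use = residential: residential == residential is true
  plans stamped by licensed engineer: no → false
  zoning ∈ {AG, C1, C2, M1}: R3 is not in the set → false
  lot area ≤ 67162 sq ft: 80968 ≤ 67162 is false
Combine:
[1.1] true OR false OR false = true
[1.2.2] true → false = false
[1.2] true → false = false
[1.3.1] true AND false AND false = false
[1.3] NOT false = true
[1.4.1.1] true AND false = false
[1.4.1.2] false AND false = false
[1.4.1] false OR false = false
[1.4] NOT false = true
[1] true AND false AND true AND true = false
[root] NOT false = true
Overall: true → issued

Issued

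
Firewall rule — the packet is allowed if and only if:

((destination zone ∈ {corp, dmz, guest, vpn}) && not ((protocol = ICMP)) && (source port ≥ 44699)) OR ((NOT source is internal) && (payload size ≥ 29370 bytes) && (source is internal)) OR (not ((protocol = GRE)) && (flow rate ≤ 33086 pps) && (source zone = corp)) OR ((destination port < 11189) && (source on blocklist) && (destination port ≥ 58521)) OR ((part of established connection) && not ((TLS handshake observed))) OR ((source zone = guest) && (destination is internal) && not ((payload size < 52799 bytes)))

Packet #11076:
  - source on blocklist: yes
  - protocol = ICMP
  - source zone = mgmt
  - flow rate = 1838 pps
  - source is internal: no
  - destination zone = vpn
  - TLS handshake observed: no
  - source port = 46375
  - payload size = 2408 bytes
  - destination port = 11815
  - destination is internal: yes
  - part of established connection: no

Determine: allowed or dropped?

Dropped

Atomic conditions:
  destination zone ∈ {corp, dmz, guest, vpn}: vpn is in the set → true
  protocol = ICMP: ICMP == ICMP is true
  source port ≥ 44699: 46375 ≥ 44699 is true
  NOT source is internal: no → true
  payload size ≥ 29370 bytes: 2408 ≥ 29370 is false
  source is internal: no → false
  protocol = GRE: ICMP == GRE is false
  flow rate ≤ 33086 pps: 1838 ≤ 33086 is true
  source zone = corp: mgmt == corp is false
  destination port < 11189: 11815 < 11189 is false
  source on blocklist: yes → true
  destination port ≥ 58521: 11815 ≥ 58521 is false
  part of established connection: no → false
  TLS handshake observed: no → false
  source zone = guest: mgmt == guest is false
  destination is internal: yes → true
  payload size < 52799 bytes: 2408 < 52799 is true
Combine:
[1.2] NOT true = false
[1] true AND false AND true = false
[2] true AND false AND false = false
[3.1] NOT false = true
[3] true AND true AND false = false
[4] false AND true AND false = false
[5.2] NOT false = true
[5] false AND true = false
[6.3] NOT true = false
[6] false AND true AND false = false
[root] false OR false OR false OR false OR false OR false = false
Overall: false → dropped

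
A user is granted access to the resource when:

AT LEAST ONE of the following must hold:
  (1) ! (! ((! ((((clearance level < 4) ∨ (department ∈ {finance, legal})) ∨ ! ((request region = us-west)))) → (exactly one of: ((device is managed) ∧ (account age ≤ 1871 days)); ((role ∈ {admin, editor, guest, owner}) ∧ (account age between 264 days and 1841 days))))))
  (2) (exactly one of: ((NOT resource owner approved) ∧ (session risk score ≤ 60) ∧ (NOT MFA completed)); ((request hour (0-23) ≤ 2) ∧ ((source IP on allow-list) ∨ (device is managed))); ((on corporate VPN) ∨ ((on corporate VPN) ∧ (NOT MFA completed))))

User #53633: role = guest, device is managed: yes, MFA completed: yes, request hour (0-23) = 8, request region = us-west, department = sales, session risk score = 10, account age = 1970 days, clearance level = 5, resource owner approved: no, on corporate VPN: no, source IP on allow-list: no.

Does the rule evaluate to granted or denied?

Denied

Atomic conditions:
  clearance level < 4: 5 < 4 is false
  department ∈ {finance, legal}: sales is not in the set → false
  request region = us-west: us-west == us-west is true
  device is managed: yes → true
  account age ≤ 1871 days: 1970 ≤ 1871 is false
  role ∈ {admin, editor, guest, owner}: guest is in the set → true
  account age between 264 days and 1841 days: 1970 in [264, 1841] is false
  NOT resource owner approved: no → true
  session risk score ≤ 60: 10 ≤ 60 is true
  NOT MFA completed: yes → false
  request hour (0-23) ≤ 2: 8 ≤ 2 is false
  source IP on allow-list: no → false
  on corporate VPN: no → false
Combine:
[1.1.1.1.1.1] false OR false = false
[1.1.1.1.1.2] NOT true = false
[1.1.1.1.1] false OR false = false
[1.1.1.1] NOT false = true
[1.1.1.2.1] true AND false = false
[1.1.1.2.2] true AND false = false
[1.1.1.2] exactly-one(false, false) = false
[1.1.1] true → false = false
[1.1] NOT false = true
[1] NOT true = false
[2.1] true AND true AND false = false
[2.2.2] false OR true = true
[2.2] false AND true = false
[2.3.2] false AND false = false
[2.3] false OR false = false
[2] exactly-one(false, false, false) = false
[root] false OR false = false
Overall: false → denied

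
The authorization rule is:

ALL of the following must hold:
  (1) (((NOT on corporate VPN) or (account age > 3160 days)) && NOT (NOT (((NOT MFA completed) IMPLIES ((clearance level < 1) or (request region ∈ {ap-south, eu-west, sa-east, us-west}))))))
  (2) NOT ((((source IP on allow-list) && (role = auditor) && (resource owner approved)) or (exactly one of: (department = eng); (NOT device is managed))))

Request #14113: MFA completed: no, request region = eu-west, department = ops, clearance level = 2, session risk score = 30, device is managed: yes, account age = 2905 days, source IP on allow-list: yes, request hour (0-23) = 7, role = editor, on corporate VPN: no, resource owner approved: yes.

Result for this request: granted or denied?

Atomic conditions:
  NOT on corporate VPN: no → true
  account age > 3160 days: 2905 > 3160 is false
  NOT MFA completed: no → true
  clearance level < 1: 2 < 1 is false
  request region ∈ {ap-south, eu-west, sa-east, us-west}: eu-west is in the set → true
  source IP on allow-list: yes → true
  role = auditor: editor == auditor is false
  resource owner approved: yes → true
  department = eng: ops == eng is false
  NOT device is managed: yes → false
Combine:
[1.1] true OR false = true
[1.2.1.1.2] false OR true = true
[1.2.1.1] true → true = true
[1.2.1] NOT true = false
[1.2] NOT false = true
[1] true AND true = true
[2.1.1] true AND false AND true = false
[2.1.2] exactly-one(false, false) = false
[2.1] false OR false = false
[2] NOT false = true
[root] true AND true = true
Overall: true → granted

Granted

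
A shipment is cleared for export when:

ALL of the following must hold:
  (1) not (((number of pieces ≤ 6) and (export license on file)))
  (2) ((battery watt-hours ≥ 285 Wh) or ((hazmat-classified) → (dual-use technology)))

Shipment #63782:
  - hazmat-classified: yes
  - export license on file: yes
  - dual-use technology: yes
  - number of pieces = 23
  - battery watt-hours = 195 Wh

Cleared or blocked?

Cleared

Atomic conditions:
  number of pieces ≤ 6: 23 ≤ 6 is false
  export license on file: yes → true
  battery watt-hours ≥ 285 Wh: 195 ≥ 285 is false
  hazmat-classified: yes → true
  dual-use technology: yes → true
Combine:
[1.1] false AND true = false
[1] NOT false = true
[2.2] true → true = true
[2] false OR true = true
[root] true AND true = true
Overall: true → cleared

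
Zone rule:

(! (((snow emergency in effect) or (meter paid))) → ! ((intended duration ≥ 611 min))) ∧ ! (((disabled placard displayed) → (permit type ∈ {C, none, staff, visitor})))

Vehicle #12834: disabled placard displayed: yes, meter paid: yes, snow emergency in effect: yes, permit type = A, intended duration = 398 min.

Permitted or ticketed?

Atomic conditions:
  snow emergency in effect: yes → true
  meter paid: yes → true
  intended duration ≥ 611 min: 398 ≥ 611 is false
  disabled placard displayed: yes → true
  permit type ∈ {C, none, staff, visitor}: A is not in the set → false
Combine:
[1.1.1] true OR true = true
[1.1] NOT true = false
[1.2] NOT false = true
[1] false → true (antecedent false ⇒ implication holds) = true
[2.1] true → false = false
[2] NOT false = true
[root] true AND true = true
Overall: true → permitted

Permitted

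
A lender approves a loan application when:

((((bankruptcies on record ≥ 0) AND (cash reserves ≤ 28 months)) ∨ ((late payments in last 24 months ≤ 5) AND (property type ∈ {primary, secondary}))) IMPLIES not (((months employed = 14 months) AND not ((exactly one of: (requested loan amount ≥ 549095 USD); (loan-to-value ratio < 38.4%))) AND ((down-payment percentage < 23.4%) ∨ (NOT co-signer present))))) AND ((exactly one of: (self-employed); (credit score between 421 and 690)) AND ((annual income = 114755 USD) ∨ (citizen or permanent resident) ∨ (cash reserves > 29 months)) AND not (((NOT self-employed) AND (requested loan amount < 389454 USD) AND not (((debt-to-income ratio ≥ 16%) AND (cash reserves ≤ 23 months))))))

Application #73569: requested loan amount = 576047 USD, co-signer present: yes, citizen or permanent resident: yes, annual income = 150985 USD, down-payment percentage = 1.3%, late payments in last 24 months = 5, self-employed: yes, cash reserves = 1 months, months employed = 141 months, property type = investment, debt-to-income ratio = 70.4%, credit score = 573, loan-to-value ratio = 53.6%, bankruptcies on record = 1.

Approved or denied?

Denied

Atomic conditions:
  bankruptcies on record ≥ 0: 1 ≥ 0 is true
  cash reserves ≤ 28 months: 1 ≤ 28 is true
  late payments in last 24 months ≤ 5: 5 ≤ 5 is true
  property type ∈ {primary, secondary}: investment is not in the set → false
  months employed = 14 months: 141 == 14 is false
  requested loan amount ≥ 549095 USD: 576047 ≥ 549095 is true
  loan-to-value ratio < 38.4%: 53.6 < 38.4 is false
  down-payment percentage < 23.4%: 1.3 < 23.4 is true
  NOT co-signer present: yes → false
  self-employed: yes → true
  credit score between 421 and 690: 573 in [421, 690] is true
  annual income = 114755 USD: 150985 == 114755 is false
  citizen or permanent resident: yes → true
  cash reserves > 29 months: 1 > 29 is false
  NOT self-employed: yes → false
  requested loan amount < 389454 USD: 576047 < 389454 is false
  debt-to-income ratio ≥ 16%: 70.4 ≥ 16 is true
  cash reserves ≤ 23 months: 1 ≤ 23 is true
Combine:
[1.1.1] true AND true = true
[1.1.2] true AND false = false
[1.1] true OR false = true
[1.2.1.2.1] exactly-one(true, false) = true
[1.2.1.2] NOT true = false
[1.2.1.3] true OR false = true
[1.2.1] false AND false AND true = false
[1.2] NOT false = true
[1] true → true = true
[2.1] exactly-one(true, true) = false
[2.2] false OR true OR false = true
[2.3.1.3.1] true AND true = true
[2.3.1.3] NOT true = false
[2.3.1] false AND false AND false = false
[2.3] NOT false = true
[2] false AND true AND true = false
[root] true AND false = false
Overall: false → denied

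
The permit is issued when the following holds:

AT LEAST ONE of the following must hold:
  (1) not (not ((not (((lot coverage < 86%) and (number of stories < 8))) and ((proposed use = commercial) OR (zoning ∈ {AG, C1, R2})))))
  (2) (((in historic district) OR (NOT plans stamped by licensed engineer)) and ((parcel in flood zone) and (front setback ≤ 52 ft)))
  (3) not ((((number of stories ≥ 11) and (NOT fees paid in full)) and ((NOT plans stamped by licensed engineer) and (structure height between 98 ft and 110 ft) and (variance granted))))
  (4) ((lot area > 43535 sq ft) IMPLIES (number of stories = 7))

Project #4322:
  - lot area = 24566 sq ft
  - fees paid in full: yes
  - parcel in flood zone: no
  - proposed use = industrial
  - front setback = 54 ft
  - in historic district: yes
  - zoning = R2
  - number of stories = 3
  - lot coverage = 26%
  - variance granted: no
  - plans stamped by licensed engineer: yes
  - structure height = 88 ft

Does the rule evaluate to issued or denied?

Issued

Atomic conditions:
  lot coverage < 86%: 26 < 86 is true
  number of stories < 8: 3 < 8 is true
  proposed use = commercial: industrial == commercial is false
  zoning ∈ {AG, C1, R2}: R2 is in the set → true
  in historic district: yes → true
  NOT plans stamped by licensed engineer: yes → false
  parcel in flood zone: no → false
  front setback ≤ 52 ft: 54 ≤ 52 is false
  number of stories ≥ 11: 3 ≥ 11 is false
  NOT fees paid in full: yes → false
  structure height between 98 ft and 110 ft: 88 in [98, 110] is false
  variance granted: no → false
  lot area > 43535 sq ft: 24566 > 43535 is false
  number of stories = 7: 3 == 7 is false
Combine:
[1.1.1.1.1] true AND true = true
[1.1.1.1] NOT true = false
[1.1.1.2] false OR true = true
[1.1.1] false AND true = false
[1.1] NOT false = true
[1] NOT true = false
[2.1] true OR false = true
[2.2] false AND false = false
[2] true AND false = false
[3.1.1] false AND false = false
[3.1.2] false AND false AND false = false
[3.1] false AND false = false
[3] NOT false = true
[4] false → false (antecedent false ⇒ implication holds) = true
[root] false OR false OR true OR true = true
Overall: true → issued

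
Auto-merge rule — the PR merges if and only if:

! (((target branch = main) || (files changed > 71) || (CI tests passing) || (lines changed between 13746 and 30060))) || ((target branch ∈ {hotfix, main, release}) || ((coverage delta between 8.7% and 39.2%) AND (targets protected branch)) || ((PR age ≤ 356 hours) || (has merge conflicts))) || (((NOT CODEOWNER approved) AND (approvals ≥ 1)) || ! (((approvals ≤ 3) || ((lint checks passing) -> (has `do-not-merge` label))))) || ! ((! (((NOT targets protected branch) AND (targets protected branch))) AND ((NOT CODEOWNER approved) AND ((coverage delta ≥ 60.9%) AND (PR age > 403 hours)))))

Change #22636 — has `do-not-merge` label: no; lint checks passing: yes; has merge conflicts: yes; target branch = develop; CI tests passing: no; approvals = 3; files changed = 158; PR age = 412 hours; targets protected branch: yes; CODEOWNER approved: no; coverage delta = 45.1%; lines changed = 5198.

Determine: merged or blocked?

Atomic conditions:
  target branch = main: develop == main is false
  files changed > 71: 158 > 71 is true
  CI tests passing: no → false
  lines changed between 13746 and 30060: 5198 in [13746, 30060] is false
  target branch ∈ {hotfix, main, release}: develop is not in the set → false
  coverage delta between 8.7% and 39.2%: 45.1 in [8.7, 39.2] is false
  targets protected branch: yes → true
  PR age ≤ 356 hours: 412 ≤ 356 is false
  has merge conflicts: yes → true
  NOT CODEOWNER approved: no → true
  approvals ≥ 1: 3 ≥ 1 is true
  approvals ≤ 3: 3 ≤ 3 is true
  lint checks passing: yes → true
  has `do-not-merge` label: no → false
  NOT targets protected branch: yes → false
  coverage delta ≥ 60.9%: 45.1 ≥ 60.9 is false
  PR age > 403 hours: 412 > 403 is true
Combine:
[1.1] false OR true OR false OR false = true
[1] NOT true = false
[2.2] false AND true = false
[2.3] false OR true = true
[2] false OR false OR true = true
[3.1] true AND true = true
[3.2.1.2] true → false = false
[3.2.1] true OR false = true
[3.2] NOT true = false
[3] true OR false = true
[4.1.1.1] false AND true = false
[4.1.1] NOT false = true
[4.1.2.2] false AND true = false
[4.1.2] true AND false = false
[4.1] true AND false = false
[4] NOT false = true
[root] false OR true OR true OR true = true
Overall: true → merged

Merged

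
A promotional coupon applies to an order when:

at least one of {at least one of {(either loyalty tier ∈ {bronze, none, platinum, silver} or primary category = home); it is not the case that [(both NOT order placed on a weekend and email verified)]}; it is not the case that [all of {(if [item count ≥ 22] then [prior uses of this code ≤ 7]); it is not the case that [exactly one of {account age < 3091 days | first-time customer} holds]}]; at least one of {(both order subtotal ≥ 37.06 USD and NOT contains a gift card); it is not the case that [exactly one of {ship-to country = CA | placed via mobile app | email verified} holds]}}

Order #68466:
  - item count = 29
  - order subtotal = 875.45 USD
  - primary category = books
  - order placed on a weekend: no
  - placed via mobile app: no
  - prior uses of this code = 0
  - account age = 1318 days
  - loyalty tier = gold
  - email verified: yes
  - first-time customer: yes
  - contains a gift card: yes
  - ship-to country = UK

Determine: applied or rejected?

Rejected

Atomic conditions:
  loyalty tier ∈ {bronze, none, platinum, silver}: gold is not in the set → false
  primary category = home: books == home is false
  NOT order placed on a weekend: no → true
  email verified: yes → true
  item count ≥ 22: 29 ≥ 22 is true
  prior uses of this code ≤ 7: 0 ≤ 7 is true
  account age < 3091 days: 1318 < 3091 is true
  first-time customer: yes → true
  order subtotal ≥ 37.06 USD: 875.45 ≥ 37.06 is true
  NOT contains a gift card: yes → false
  ship-to country = CA: UK == CA is false
  placed via mobile app: no → false
Combine:
[1.1] false OR false = false
[1.2.1] true AND true = true
[1.2] NOT true = false
[1] false OR false = false
[2.1.1] true → true = true
[2.1.2.1] exactly-one(true, true) = false
[2.1.2] NOT false = true
[2.1] true AND true = true
[2] NOT true = false
[3.1] true AND false = false
[3.2.1] exactly-one(false, false, true) = true
[3.2] NOT true = false
[3] false OR false = false
[root] false OR false OR false = false
Overall: false → rejected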